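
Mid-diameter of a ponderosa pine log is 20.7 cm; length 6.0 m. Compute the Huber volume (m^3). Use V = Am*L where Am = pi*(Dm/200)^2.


Huber: V = Am * L,  Am = pi*(Dm/200)^2
Am = pi*(20.7/200)^2 = 0.033654 m^2
V = 0.033654*6.0 = 0.2019 m^3

0.2019


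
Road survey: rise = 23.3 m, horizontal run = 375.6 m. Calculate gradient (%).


Formula: Gradient = rise / run * 100
Gradient = 23.3 / 375.6 * 100 = 6.2%

6.2


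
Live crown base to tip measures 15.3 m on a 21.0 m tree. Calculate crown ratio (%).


Formula: Crown Ratio = (Crown Length / Total Height) * 100
CR = (15.3 m / 21.0 m) * 100
CR = 0.7286 * 100 = 72.9%

72.9


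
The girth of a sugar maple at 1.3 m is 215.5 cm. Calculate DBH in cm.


Formula: DBH = C / pi
DBH = 215.5 / pi
pi = 3.14159...
DBH = 68.6 cm

68.6


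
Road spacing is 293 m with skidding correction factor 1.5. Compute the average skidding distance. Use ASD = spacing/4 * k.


Formula: ASD = (spacing / 4) * correction
Uncorrected distance = spacing / 4 = 293 / 4 = 73.25 m
ASD = 73.25 * 1.5 = 110 m

110


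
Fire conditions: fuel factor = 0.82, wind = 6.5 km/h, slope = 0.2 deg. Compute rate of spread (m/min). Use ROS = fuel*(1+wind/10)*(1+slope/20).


Formula: ROS = fuel * (1 + wind/10) * (1 + slope/20)
Wind factor = 1 + 6.5/10 = 1.65
Slope factor = 1 + 0.2/20 = 1.01
ROS = 0.82 * 1.65 * 1.01 = 1.37 m/min

1.37


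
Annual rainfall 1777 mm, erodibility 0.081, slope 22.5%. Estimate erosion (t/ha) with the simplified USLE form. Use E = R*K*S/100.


Formula: E = R * K * S / 100  (simplified USLE)
R * K = 1777 * 0.081 = 143.937
E = 143.937 * 22.5 / 100 = 32.39 t/ha

32.39


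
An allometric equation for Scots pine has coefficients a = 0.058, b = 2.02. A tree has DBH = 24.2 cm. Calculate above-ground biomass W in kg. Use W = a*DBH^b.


Formula: W = a * DBH^b  (allometric power law)
DBH^b = 24.2^2.02 = 624.176
W = 0.058 * 624.176 = 36.2 kg

36.2


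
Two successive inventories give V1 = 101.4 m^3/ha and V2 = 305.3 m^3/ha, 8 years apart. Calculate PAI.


Formula: PAI = (V_T2 - V_T1) / (T2 - T1)
Volume increment = 305.3 - 101.4 = 203.9 m^3/ha
PAI = 203.9 / 8 = 25.49 m^3/ha/year

25.49


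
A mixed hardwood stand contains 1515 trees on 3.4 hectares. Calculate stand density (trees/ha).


Formula: Stand Density = N_trees / Area_ha
Density = 1515 trees / 3.4 ha
Density = 446 trees/ha

446


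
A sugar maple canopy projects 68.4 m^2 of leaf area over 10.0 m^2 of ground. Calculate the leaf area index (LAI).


Formula: LAI = total leaf area / ground area  (dimensionless)
LAI = 68.4 m^2 / 10.0 m^2
LAI = 6.84

6.84


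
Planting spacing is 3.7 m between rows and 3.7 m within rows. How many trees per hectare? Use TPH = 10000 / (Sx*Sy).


Formula: TPH = 10000 m^2/ha / (spacing_x * spacing_y)
Area per tree = 3.7 m * 3.7 m = 13.69 m^2
TPH = 10000 / 13.69 = 730 trees/ha

730


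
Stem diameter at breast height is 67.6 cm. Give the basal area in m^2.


Formula: BA = pi * (DBH/2)^2 / 10000  (cm^2 to m^2)
Radius = DBH/2 = 67.6/2 = 33.8 cm
BA = pi * 33.8^2 / 10000
   = 3589.0811 cm^2 / 10000
   = 0.3589 m^2

0.3589


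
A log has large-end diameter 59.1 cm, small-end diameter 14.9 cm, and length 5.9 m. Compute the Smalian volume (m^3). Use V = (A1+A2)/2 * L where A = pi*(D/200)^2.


Smalian: V = (A1 + A2)/2 * L,  A = pi*(D/200)^2
A1 = pi*(59.1/200)^2 = 0.274325 m^2
A2 = pi*(14.9/200)^2 = 0.017437 m^2
V = (0.274325+0.017437)/2*5.9 = 0.8607 m^3

0.8607


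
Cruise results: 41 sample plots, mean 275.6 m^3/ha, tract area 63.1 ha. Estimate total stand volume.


Formula: Total Volume = Mean Volume per ha * Total Area
Total Volume = 275.6 m^3/ha * 63.1 ha
Total Volume = 17390 m^3

17390


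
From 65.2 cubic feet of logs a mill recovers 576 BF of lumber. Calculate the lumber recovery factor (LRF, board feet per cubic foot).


Formula: LRF = Lumber Output (BF) / Log Input (ft^3)
LRF = 576 BF / 65.2 ft^3
LRF = 8.83 BF/ft^3

8.83


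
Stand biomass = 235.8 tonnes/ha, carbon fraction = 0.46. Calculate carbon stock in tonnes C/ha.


Formula: Carbon Stock = Biomass * Carbon Fraction
C = 235.8 t/ha * 0.46
C = 108.5 t C/ha

108.5


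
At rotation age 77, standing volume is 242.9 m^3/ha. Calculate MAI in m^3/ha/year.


Formula: MAI = Total Volume / Stand Age
MAI = 242.9 m^3/ha / 77 years
MAI = 3.15 m^3/ha/year

3.15


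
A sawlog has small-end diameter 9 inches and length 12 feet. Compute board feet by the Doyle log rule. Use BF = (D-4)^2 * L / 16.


Doyle: BF = (D - 4)^2 * L / 16
Adjusted diameter = 9 - 4 = 5 in
(D-4)^2 = 5^2 = 25
BF = 25 * 12 / 16 = 19 BF

19


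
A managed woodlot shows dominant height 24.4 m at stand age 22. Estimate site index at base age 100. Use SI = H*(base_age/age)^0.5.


Formula: SI = H_dom * (base_age / age)^0.5
Age ratio = 100 / 22 = 4.54545
sqrt(age_ratio) = 2.13201
SI = 24.4 * 2.13201 = 52.0 m

52.0


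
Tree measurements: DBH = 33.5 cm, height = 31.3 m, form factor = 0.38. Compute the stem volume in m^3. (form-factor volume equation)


Formula: V = pi * (DBH/200)^2 * H * ff
Radius = DBH/200 = 33.5/200 = 0.1675 m
Radius^2 = 0.1675^2 = 0.02805625 m^2
V = pi * 0.02805625 * 31.3 * 0.38
V = 1.048 m^3

1.048


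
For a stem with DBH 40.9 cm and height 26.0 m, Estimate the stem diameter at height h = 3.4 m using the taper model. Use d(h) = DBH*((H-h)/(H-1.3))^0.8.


Taper: d(h) = DBH * ((H - h) / (H - 1.3))^0.8
Numerator = H - h = 26.0 - 3.4 = 22.6 m
Denominator = H - 1.3 = 26.0 - 1.3 = 24.7 m
Ratio = 22.6 / 24.7 = 0.91498
d = 40.9 * 0.91498^0.8 = 38.1 cm

38.1


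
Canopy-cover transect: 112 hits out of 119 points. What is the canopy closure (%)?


Formula: Canopy closure = covered points / total points * 100
Closure = 112 / 119 * 100
Closure = 0.9412 * 100 = 94.1%

94.1


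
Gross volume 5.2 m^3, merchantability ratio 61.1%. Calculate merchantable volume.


Formula: MV = V_total * (merchantable_pct / 100)
Merchantable fraction = 61.1% / 100 = 0.611
MV = 5.2 m^3 * 0.611 = 3.177 m^3

3.177


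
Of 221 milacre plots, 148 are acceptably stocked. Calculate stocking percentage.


Formula: Stocking % = stocked plots / total plots * 100
Stocking = 148 / 221 * 100
Stocking = 0.6697 * 100 = 67.0%

67.0


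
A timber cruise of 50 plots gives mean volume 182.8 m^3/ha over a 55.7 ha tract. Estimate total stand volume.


Formula: Total Volume = Mean Volume per ha * Total Area
Total Volume = 182.8 m^3/ha * 55.7 ha
Total Volume = 10182 m^3

10182


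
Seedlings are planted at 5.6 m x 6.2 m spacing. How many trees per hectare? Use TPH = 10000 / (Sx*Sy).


Formula: TPH = 10000 m^2/ha / (spacing_x * spacing_y)
Area per tree = 5.6 m * 6.2 m = 34.72 m^2
TPH = 10000 / 34.72 = 288 trees/ha

288


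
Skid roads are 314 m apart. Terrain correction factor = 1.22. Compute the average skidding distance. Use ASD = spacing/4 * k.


Formula: ASD = (spacing / 4) * correction
Uncorrected distance = spacing / 4 = 314 / 4 = 78.5 m
ASD = 78.5 * 1.22 = 96 m

96


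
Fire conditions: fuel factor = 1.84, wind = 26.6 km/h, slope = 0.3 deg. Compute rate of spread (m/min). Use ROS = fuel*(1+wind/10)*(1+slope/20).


Formula: ROS = fuel * (1 + wind/10) * (1 + slope/20)
Wind factor = 1 + 26.6/10 = 3.66
Slope factor = 1 + 0.3/20 = 1.015
ROS = 1.84 * 3.66 * 1.015 = 6.84 m/min

6.84


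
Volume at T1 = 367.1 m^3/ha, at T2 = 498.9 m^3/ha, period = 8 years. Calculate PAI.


Formula: PAI = (V_T2 - V_T1) / (T2 - T1)
Volume increment = 498.9 - 367.1 = 131.8 m^3/ha
PAI = 131.8 / 8 = 16.48 m^3/ha/year

16.48


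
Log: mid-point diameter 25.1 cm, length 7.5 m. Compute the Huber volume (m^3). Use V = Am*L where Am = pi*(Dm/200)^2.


Huber: V = Am * L,  Am = pi*(Dm/200)^2
Am = pi*(25.1/200)^2 = 0.049481 m^2
V = 0.049481*7.5 = 0.3711 m^3

0.3711


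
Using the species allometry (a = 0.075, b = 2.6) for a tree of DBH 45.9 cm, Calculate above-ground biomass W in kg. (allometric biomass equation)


Formula: W = a * DBH^b  (allometric power law)
DBH^b = 45.9^2.6 = 20927.2895
W = 0.075 * 20927.2895 = 1569.5 kg

1569.5


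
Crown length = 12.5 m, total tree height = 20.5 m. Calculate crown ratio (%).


Formula: Crown Ratio = (Crown Length / Total Height) * 100
CR = (12.5 m / 20.5 m) * 100
CR = 0.6098 * 100 = 61.0%

61.0


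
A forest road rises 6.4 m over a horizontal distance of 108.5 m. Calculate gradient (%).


Formula: Gradient = rise / run * 100
Gradient = 6.4 / 108.5 * 100 = 5.9%

5.9


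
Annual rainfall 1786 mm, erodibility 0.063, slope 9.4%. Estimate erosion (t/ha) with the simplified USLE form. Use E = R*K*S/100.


Formula: E = R * K * S / 100  (simplified USLE)
R * K = 1786 * 0.063 = 112.518
E = 112.518 * 9.4 / 100 = 10.58 t/ha

10.58


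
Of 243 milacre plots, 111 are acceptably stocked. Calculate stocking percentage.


Formula: Stocking % = stocked plots / total plots * 100
Stocking = 111 / 243 * 100
Stocking = 0.4568 * 100 = 45.7%

45.7


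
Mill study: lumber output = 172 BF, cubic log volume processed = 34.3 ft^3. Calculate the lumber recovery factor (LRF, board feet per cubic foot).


Formula: LRF = Lumber Output (BF) / Log Input (ft^3)
LRF = 172 BF / 34.3 ft^3
LRF = 5.01 BF/ft^3

5.01


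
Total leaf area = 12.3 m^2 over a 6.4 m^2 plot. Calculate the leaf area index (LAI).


Formula: LAI = total leaf area / ground area  (dimensionless)
LAI = 12.3 m^2 / 6.4 m^2
LAI = 1.92

1.92


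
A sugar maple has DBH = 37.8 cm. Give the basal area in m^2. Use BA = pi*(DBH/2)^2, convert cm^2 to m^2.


Formula: BA = pi * (DBH/2)^2 / 10000  (cm^2 to m^2)
Radius = DBH/2 = 37.8/2 = 18.9 cm
BA = pi * 18.9^2 / 10000
   = 1122.2083 cm^2 / 10000
   = 0.1122 m^2

0.1122


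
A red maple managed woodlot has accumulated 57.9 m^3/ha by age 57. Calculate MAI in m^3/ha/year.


Formula: MAI = Total Volume / Stand Age
MAI = 57.9 m^3/ha / 57 years
MAI = 1.02 m^3/ha/year

1.02


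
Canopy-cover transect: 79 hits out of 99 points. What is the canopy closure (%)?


Formula: Canopy closure = covered points / total points * 100
Closure = 79 / 99 * 100
Closure = 0.798 * 100 = 79.8%

79.8


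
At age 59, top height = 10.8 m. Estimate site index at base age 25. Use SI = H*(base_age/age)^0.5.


Formula: SI = H_dom * (base_age / age)^0.5
Age ratio = 25 / 59 = 0.42373
sqrt(age_ratio) = 0.65094
SI = 10.8 * 0.65094 = 7.0 m

7.0


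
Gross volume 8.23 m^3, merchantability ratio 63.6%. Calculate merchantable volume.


Formula: MV = V_total * (merchantable_pct / 100)
Merchantable fraction = 63.6% / 100 = 0.636
MV = 8.23 m^3 * 0.636 = 5.234 m^3

5.234


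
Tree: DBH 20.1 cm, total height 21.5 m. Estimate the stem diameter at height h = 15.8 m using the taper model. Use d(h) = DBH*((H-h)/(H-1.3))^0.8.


Taper: d(h) = DBH * ((H - h) / (H - 1.3))^0.8
Numerator = H - h = 21.5 - 15.8 = 5.7 m
Denominator = H - 1.3 = 21.5 - 1.3 = 20.2 m
Ratio = 5.7 / 20.2 = 0.28218
d = 20.1 * 0.28218^0.8 = 7.3 cm

7.3


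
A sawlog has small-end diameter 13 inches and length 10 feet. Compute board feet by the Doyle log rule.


Doyle: BF = (D - 4)^2 * L / 16
Adjusted diameter = 13 - 4 = 9 in
(D-4)^2 = 9^2 = 81
BF = 81 * 10 / 16 = 51 BF

51


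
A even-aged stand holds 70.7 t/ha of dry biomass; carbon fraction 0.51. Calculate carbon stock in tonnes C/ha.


Formula: Carbon Stock = Biomass * Carbon Fraction
C = 70.7 t/ha * 0.51
C = 36.1 t C/ha

36.1


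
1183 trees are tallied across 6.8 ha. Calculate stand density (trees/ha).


Formula: Stand Density = N_trees / Area_ha
Density = 1183 trees / 6.8 ha
Density = 174 trees/ha

174


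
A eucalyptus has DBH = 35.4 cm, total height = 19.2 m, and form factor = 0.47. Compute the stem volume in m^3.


Formula: V = pi * (DBH/200)^2 * H * ff
Radius = DBH/200 = 35.4/200 = 0.177 m
Radius^2 = 0.177^2 = 0.031329 m^2
V = pi * 0.031329 * 19.2 * 0.47
V = 0.888 m^3

0.888


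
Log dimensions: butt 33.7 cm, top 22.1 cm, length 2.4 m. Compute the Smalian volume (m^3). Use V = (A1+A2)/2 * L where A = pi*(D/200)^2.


Smalian: V = (A1 + A2)/2 * L,  A = pi*(D/200)^2
A1 = pi*(33.7/200)^2 = 0.089197 m^2
A2 = pi*(22.1/200)^2 = 0.03836 m^2
V = (0.089197+0.03836)/2*2.4 = 0.1531 m^3

0.1531


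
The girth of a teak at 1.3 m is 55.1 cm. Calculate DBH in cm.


Formula: DBH = C / pi
DBH = 55.1 / pi
pi = 3.14159...
DBH = 17.5 cm

17.5


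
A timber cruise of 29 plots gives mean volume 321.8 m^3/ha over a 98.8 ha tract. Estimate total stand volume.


Formula: Total Volume = Mean Volume per ha * Total Area
Total Volume = 321.8 m^3/ha * 98.8 ha
Total Volume = 31794 m^3

31794


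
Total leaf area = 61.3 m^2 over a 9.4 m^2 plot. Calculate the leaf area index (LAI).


Formula: LAI = total leaf area / ground area  (dimensionless)
LAI = 61.3 m^2 / 9.4 m^2
LAI = 6.52

6.52


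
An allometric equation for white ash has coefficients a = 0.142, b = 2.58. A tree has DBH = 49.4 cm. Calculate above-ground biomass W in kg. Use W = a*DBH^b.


Formula: W = a * DBH^b  (allometric power law)
DBH^b = 49.4^2.58 = 23432.3329
W = 0.142 * 23432.3329 = 3327.4 kg

3327.4


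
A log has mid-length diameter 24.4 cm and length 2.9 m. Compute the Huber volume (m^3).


Huber: V = Am * L,  Am = pi*(Dm/200)^2
Am = pi*(24.4/200)^2 = 0.046759 m^2
V = 0.046759*2.9 = 0.1356 m^3

0.1356


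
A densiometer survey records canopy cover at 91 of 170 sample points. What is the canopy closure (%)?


Formula: Canopy closure = covered points / total points * 100
Closure = 91 / 170 * 100
Closure = 0.5353 * 100 = 53.5%

53.5


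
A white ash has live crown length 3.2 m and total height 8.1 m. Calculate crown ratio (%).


Formula: Crown Ratio = (Crown Length / Total Height) * 100
CR = (3.2 m / 8.1 m) * 100
CR = 0.3951 * 100 = 39.5%

39.5


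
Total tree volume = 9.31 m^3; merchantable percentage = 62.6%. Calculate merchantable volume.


Formula: MV = V_total * (merchantable_pct / 100)
Merchantable fraction = 62.6% / 100 = 0.626
MV = 9.31 m^3 * 0.626 = 5.828 m^3

5.828


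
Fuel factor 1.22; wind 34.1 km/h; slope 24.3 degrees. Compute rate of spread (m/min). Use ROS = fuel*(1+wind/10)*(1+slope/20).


Formula: ROS = fuel * (1 + wind/10) * (1 + slope/20)
Wind factor = 1 + 34.1/10 = 4.41
Slope factor = 1 + 24.3/20 = 2.215
ROS = 1.22 * 4.41 * 2.215 = 11.92 m/min

11.92


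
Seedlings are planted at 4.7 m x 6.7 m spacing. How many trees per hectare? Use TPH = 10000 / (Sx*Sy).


Formula: TPH = 10000 m^2/ha / (spacing_x * spacing_y)
Area per tree = 4.7 m * 6.7 m = 31.49 m^2
TPH = 10000 / 31.49 = 318 trees/ha

318


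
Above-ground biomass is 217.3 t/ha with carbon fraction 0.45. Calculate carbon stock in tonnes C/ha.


Formula: Carbon Stock = Biomass * Carbon Fraction
C = 217.3 t/ha * 0.45
C = 97.8 t C/ha

97.8


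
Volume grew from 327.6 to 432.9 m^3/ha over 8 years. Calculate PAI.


Formula: PAI = (V_T2 - V_T1) / (T2 - T1)
Volume increment = 432.9 - 327.6 = 105.3 m^3/ha
PAI = 105.3 / 8 = 13.16 m^3/ha/year

13.16


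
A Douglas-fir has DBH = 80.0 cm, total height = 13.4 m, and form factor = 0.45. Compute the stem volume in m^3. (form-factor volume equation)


Formula: V = pi * (DBH/200)^2 * H * ff
Radius = DBH/200 = 80.0/200 = 0.4 m
Radius^2 = 0.4^2 = 0.16 m^2
V = pi * 0.16 * 13.4 * 0.45
V = 3.031 m^3

3.031


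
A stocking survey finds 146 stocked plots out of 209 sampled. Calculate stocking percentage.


Formula: Stocking % = stocked plots / total plots * 100
Stocking = 146 / 209 * 100
Stocking = 0.6986 * 100 = 69.9%

69.9


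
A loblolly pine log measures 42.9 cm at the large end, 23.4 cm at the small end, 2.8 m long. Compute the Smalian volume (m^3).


Smalian: V = (A1 + A2)/2 * L,  A = pi*(D/200)^2
A1 = pi*(42.9/200)^2 = 0.144545 m^2
A2 = pi*(23.4/200)^2 = 0.043005 m^2
V = (0.144545+0.043005)/2*2.8 = 0.2626 m^3

0.2626


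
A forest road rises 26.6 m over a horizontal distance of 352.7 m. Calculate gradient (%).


Formula: Gradient = rise / run * 100
Gradient = 26.6 / 352.7 * 100 = 7.5%

7.5


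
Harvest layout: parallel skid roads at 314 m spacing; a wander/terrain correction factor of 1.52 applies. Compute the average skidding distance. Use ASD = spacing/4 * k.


Formula: ASD = (spacing / 4) * correction
Uncorrected distance = spacing / 4 = 314 / 4 = 78.5 m
ASD = 78.5 * 1.52 = 119 m

119


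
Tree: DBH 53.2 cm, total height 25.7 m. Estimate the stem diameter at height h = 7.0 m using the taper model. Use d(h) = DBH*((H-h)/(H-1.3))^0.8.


Taper: d(h) = DBH * ((H - h) / (H - 1.3))^0.8
Numerator = H - h = 25.7 - 7.0 = 18.7 m
Denominator = H - 1.3 = 25.7 - 1.3 = 24.4 m
Ratio = 18.7 / 24.4 = 0.76639
d = 53.2 * 0.76639^0.8 = 43.0 cm

43.0


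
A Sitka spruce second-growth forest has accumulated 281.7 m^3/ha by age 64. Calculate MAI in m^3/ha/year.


Formula: MAI = Total Volume / Stand Age
MAI = 281.7 m^3/ha / 64 years
MAI = 4.4 m^3/ha/year

4.4


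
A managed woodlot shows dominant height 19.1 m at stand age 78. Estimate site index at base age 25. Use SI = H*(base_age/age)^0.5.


Formula: SI = H_dom * (base_age / age)^0.5
Age ratio = 25 / 78 = 0.32051
sqrt(age_ratio) = 0.56614
SI = 19.1 * 0.56614 = 10.8 m

10.8


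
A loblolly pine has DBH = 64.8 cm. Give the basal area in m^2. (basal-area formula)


Formula: BA = pi * (DBH/2)^2 / 10000  (cm^2 to m^2)
Radius = DBH/2 = 64.8/2 = 32.4 cm
BA = pi * 32.4^2 / 10000
   = 3297.9183 cm^2 / 10000
   = 0.3298 m^2

0.3298


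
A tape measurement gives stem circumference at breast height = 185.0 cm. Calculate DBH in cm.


Formula: DBH = C / pi
DBH = 185.0 / pi
pi = 3.14159...
DBH = 58.9 cm

58.9


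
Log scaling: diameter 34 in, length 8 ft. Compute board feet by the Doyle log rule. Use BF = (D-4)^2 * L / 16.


Doyle: BF = (D - 4)^2 * L / 16
Adjusted diameter = 34 - 4 = 30 in
(D-4)^2 = 30^2 = 900
BF = 900 * 8 / 16 = 450 BF

450


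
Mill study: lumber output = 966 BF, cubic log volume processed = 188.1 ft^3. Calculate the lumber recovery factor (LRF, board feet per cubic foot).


Formula: LRF = Lumber Output (BF) / Log Input (ft^3)
LRF = 966 BF / 188.1 ft^3
LRF = 5.14 BF/ft^3

5.14


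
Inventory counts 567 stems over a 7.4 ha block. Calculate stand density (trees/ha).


Formula: Stand Density = N_trees / Area_ha
Density = 567 trees / 7.4 ha
Density = 77 trees/ha

77


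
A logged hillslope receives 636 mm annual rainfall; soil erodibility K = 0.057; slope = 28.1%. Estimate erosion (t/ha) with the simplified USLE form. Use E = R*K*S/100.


Formula: E = R * K * S / 100  (simplified USLE)
R * K = 636 * 0.057 = 36.252
E = 36.252 * 28.1 / 100 = 10.19 t/ha

10.19


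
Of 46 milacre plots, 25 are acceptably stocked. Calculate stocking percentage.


Formula: Stocking % = stocked plots / total plots * 100
Stocking = 25 / 46 * 100
Stocking = 0.5435 * 100 = 54.3%

54.3


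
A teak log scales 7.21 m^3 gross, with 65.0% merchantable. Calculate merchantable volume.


Formula: MV = V_total * (merchantable_pct / 100)
Merchantable fraction = 65.0% / 100 = 0.65
MV = 7.21 m^3 * 0.65 = 4.687 m^3

4.687


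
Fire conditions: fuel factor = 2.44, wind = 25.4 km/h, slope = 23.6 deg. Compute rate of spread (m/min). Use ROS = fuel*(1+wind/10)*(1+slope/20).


Formula: ROS = fuel * (1 + wind/10) * (1 + slope/20)
Wind factor = 1 + 25.4/10 = 3.54
Slope factor = 1 + 23.6/20 = 2.18
ROS = 2.44 * 3.54 * 2.18 = 18.83 m/min

18.83


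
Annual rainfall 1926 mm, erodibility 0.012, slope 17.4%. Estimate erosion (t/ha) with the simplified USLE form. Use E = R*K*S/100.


Formula: E = R * K * S / 100  (simplified USLE)
R * K = 1926 * 0.012 = 23.112
E = 23.112 * 17.4 / 100 = 4.02 t/ha

4.02


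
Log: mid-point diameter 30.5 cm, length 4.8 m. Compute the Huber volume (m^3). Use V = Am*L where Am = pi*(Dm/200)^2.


Huber: V = Am * L,  Am = pi*(Dm/200)^2
Am = pi*(30.5/200)^2 = 0.073062 m^2
V = 0.073062*4.8 = 0.3507 m^3

0.3507


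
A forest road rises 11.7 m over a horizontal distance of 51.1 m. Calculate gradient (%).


Formula: Gradient = rise / run * 100
Gradient = 11.7 / 51.1 * 100 = 22.9%

22.9


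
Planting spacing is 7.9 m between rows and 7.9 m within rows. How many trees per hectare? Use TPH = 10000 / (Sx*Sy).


Formula: TPH = 10000 m^2/ha / (spacing_x * spacing_y)
Area per tree = 7.9 m * 7.9 m = 62.41 m^2
TPH = 10000 / 62.41 = 160 trees/ha

160


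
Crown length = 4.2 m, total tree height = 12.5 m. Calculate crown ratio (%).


Formula: Crown Ratio = (Crown Length / Total Height) * 100
CR = (4.2 m / 12.5 m) * 100
CR = 0.336 * 100 = 33.6%

33.6


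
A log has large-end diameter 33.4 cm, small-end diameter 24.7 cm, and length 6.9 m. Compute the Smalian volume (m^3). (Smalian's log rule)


Smalian: V = (A1 + A2)/2 * L,  A = pi*(D/200)^2
A1 = pi*(33.4/200)^2 = 0.087616 m^2
A2 = pi*(24.7/200)^2 = 0.047916 m^2
V = (0.087616+0.047916)/2*6.9 = 0.4676 m^3

0.4676


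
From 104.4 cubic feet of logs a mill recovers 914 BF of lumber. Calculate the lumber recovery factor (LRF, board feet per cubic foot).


Formula: LRF = Lumber Output (BF) / Log Input (ft^3)
LRF = 914 BF / 104.4 ft^3
LRF = 8.75 BF/ft^3

8.75


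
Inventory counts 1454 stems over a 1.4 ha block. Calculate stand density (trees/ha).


Formula: Stand Density = N_trees / Area_ha
Density = 1454 trees / 1.4 ha
Density = 1039 trees/ha

1039


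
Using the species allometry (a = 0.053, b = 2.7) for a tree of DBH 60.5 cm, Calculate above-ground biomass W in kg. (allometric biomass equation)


Formula: W = a * DBH^b  (allometric power law)
DBH^b = 60.5^2.7 = 64675.4578
W = 0.053 * 64675.4578 = 3427.8 kg

3427.8


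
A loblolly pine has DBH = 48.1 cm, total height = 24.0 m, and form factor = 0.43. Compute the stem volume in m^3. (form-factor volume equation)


Formula: V = pi * (DBH/200)^2 * H * ff
Radius = DBH/200 = 48.1/200 = 0.2405 m
Radius^2 = 0.2405^2 = 0.05784025 m^2
V = pi * 0.05784025 * 24.0 * 0.43
V = 1.875 m^3

1.875


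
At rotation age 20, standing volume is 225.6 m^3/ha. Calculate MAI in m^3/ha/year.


Formula: MAI = Total Volume / Stand Age
MAI = 225.6 m^3/ha / 20 years
MAI = 11.28 m^3/ha/year

11.28


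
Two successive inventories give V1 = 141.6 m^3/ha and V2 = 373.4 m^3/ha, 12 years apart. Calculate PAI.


Formula: PAI = (V_T2 - V_T1) / (T2 - T1)
Volume increment = 373.4 - 141.6 = 231.8 m^3/ha
PAI = 231.8 / 12 = 19.32 m^3/ha/year

19.32


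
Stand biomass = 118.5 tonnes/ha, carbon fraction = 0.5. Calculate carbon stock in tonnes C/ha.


Formula: Carbon Stock = Biomass * Carbon Fraction
C = 118.5 t/ha * 0.5
C = 59.3 t C/ha

59.3


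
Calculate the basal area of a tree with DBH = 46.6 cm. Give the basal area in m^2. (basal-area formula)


Formula: BA = pi * (DBH/2)^2 / 10000  (cm^2 to m^2)
Radius = DBH/2 = 46.6/2 = 23.3 cm
BA = pi * 23.3^2 / 10000
   = 1705.5392 cm^2 / 10000
   = 0.1706 m^2

0.1706


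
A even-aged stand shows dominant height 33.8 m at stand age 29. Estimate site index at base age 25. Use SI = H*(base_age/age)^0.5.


Formula: SI = H_dom * (base_age / age)^0.5
Age ratio = 25 / 29 = 0.86207
sqrt(age_ratio) = 0.92848
SI = 33.8 * 0.92848 = 31.4 m

31.4


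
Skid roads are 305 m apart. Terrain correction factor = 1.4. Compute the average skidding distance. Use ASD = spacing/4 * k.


Formula: ASD = (spacing / 4) * correction
Uncorrected distance = spacing / 4 = 305 / 4 = 76.25 m
ASD = 76.25 * 1.4 = 107 m

107


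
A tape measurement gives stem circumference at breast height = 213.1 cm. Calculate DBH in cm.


Formula: DBH = C / pi
DBH = 213.1 / pi
pi = 3.14159...
DBH = 67.8 cm

67.8


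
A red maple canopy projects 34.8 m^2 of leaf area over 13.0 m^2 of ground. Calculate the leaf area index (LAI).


Formula: LAI = total leaf area / ground area  (dimensionless)
LAI = 34.8 m^2 / 13.0 m^2
LAI = 2.68

2.68


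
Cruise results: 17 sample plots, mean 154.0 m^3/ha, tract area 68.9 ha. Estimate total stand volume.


Formula: Total Volume = Mean Volume per ha * Total Area
Total Volume = 154.0 m^3/ha * 68.9 ha
Total Volume = 10611 m^3

10611


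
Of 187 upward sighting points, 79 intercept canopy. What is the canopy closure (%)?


Formula: Canopy closure = covered points / total points * 100
Closure = 79 / 187 * 100
Closure = 0.4225 * 100 = 42.2%

42.2


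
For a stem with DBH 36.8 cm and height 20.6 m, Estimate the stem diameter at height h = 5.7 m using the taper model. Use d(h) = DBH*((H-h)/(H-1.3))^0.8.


Taper: d(h) = DBH * ((H - h) / (H - 1.3))^0.8
Numerator = H - h = 20.6 - 5.7 = 14.9 m
Denominator = H - 1.3 = 20.6 - 1.3 = 19.3 m
Ratio = 14.9 / 19.3 = 0.77202
d = 36.8 * 0.77202^0.8 = 29.9 cm

29.9


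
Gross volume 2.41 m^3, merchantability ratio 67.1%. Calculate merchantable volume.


Formula: MV = V_total * (merchantable_pct / 100)
Merchantable fraction = 67.1% / 100 = 0.671
MV = 2.41 m^3 * 0.671 = 1.617 m^3

1.617


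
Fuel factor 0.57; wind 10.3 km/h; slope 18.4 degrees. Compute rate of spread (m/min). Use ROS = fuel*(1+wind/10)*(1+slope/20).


Formula: ROS = fuel * (1 + wind/10) * (1 + slope/20)
Wind factor = 1 + 10.3/10 = 2.03
Slope factor = 1 + 18.4/20 = 1.92
ROS = 0.57 * 2.03 * 1.92 = 2.22 m/min

2.22


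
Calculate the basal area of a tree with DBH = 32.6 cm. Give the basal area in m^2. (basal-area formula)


Formula: BA = pi * (DBH/2)^2 / 10000  (cm^2 to m^2)
Radius = DBH/2 = 32.6/2 = 16.3 cm
BA = pi * 16.3^2 / 10000
   = 834.6898 cm^2 / 10000
   = 0.0835 m^2

0.0835


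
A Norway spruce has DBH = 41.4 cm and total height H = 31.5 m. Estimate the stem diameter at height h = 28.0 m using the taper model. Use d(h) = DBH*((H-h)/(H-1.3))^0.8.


Taper: d(h) = DBH * ((H - h) / (H - 1.3))^0.8
Numerator = H - h = 31.5 - 28.0 = 3.5 m
Denominator = H - 1.3 = 31.5 - 1.3 = 30.2 m
Ratio = 3.5 / 30.2 = 0.11589
d = 41.4 * 0.11589^0.8 = 7.4 cm

7.4


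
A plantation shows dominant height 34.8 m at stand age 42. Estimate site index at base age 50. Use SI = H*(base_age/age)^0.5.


Formula: SI = H_dom * (base_age / age)^0.5
Age ratio = 50 / 42 = 1.19048
sqrt(age_ratio) = 1.09109
SI = 34.8 * 1.09109 = 38.0 m

38.0


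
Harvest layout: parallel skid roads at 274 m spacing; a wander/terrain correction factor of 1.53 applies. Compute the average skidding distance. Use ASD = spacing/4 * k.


Formula: ASD = (spacing / 4) * correction
Uncorrected distance = spacing / 4 = 274 / 4 = 68.5 m
ASD = 68.5 * 1.53 = 105 m

105


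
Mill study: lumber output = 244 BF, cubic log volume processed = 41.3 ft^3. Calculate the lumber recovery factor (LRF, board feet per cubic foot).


Formula: LRF = Lumber Output (BF) / Log Input (ft^3)
LRF = 244 BF / 41.3 ft^3
LRF = 5.91 BF/ft^3

5.91


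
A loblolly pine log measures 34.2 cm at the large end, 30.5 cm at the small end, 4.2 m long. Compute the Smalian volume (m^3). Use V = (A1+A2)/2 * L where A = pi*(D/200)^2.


Smalian: V = (A1 + A2)/2 * L,  A = pi*(D/200)^2
A1 = pi*(34.2/200)^2 = 0.091863 m^2
A2 = pi*(30.5/200)^2 = 0.073062 m^2
V = (0.091863+0.073062)/2*4.2 = 0.3463 m^3

0.3463


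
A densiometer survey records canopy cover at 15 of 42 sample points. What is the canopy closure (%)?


Formula: Canopy closure = covered points / total points * 100
Closure = 15 / 42 * 100
Closure = 0.3571 * 100 = 35.7%

35.7


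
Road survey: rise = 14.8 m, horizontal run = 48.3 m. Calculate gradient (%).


Formula: Gradient = rise / run * 100
Gradient = 14.8 / 48.3 * 100 = 30.6%

30.6


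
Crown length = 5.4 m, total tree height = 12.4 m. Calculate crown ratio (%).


Formula: Crown Ratio = (Crown Length / Total Height) * 100
CR = (5.4 m / 12.4 m) * 100
CR = 0.4355 * 100 = 43.5%

43.5


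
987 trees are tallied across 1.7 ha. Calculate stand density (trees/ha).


Formula: Stand Density = N_trees / Area_ha
Density = 987 trees / 1.7 ha
Density = 581 trees/ha

581


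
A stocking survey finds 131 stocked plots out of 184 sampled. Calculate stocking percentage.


Formula: Stocking % = stocked plots / total plots * 100
Stocking = 131 / 184 * 100
Stocking = 0.712 * 100 = 71.2%

71.2


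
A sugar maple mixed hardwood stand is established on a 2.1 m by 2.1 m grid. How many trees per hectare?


Formula: TPH = 10000 m^2/ha / (spacing_x * spacing_y)
Area per tree = 2.1 m * 2.1 m = 4.41 m^2
TPH = 10000 / 4.41 = 2268 trees/ha

2268


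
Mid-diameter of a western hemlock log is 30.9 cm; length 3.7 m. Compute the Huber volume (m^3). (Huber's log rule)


Huber: V = Am * L,  Am = pi*(Dm/200)^2
Am = pi*(30.9/200)^2 = 0.074991 m^2
V = 0.074991*3.7 = 0.2775 m^3

0.2775


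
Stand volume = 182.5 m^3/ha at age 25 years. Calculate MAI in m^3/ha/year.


Formula: MAI = Total Volume / Stand Age
MAI = 182.5 m^3/ha / 25 years
MAI = 7.3 m^3/ha/year

7.3


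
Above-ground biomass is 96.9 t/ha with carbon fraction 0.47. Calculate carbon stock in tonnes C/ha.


Formula: Carbon Stock = Biomass * Carbon Fraction
C = 96.9 t/ha * 0.47
C = 45.5 t C/ha

45.5


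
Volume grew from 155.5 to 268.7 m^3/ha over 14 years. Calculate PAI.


Formula: PAI = (V_T2 - V_T1) / (T2 - T1)
Volume increment = 268.7 - 155.5 = 113.2 m^3/ha
PAI = 113.2 / 14 = 8.09 m^3/ha/year

8.09


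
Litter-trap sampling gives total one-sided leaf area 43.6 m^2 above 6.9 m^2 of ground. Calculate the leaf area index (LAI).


Formula: LAI = total leaf area / ground area  (dimensionless)
LAI = 43.6 m^2 / 6.9 m^2
LAI = 6.32

6.32


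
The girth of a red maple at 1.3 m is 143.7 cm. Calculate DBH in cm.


Formula: DBH = C / pi
DBH = 143.7 / pi
pi = 3.14159...
DBH = 45.7 cm

45.7


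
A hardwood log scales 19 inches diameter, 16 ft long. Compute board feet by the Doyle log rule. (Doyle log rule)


Doyle: BF = (D - 4)^2 * L / 16
Adjusted diameter = 19 - 4 = 15 in
(D-4)^2 = 15^2 = 225
BF = 225 * 16 / 16 = 225 BF

225


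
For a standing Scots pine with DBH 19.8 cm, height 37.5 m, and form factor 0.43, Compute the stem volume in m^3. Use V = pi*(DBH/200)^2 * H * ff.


Formula: V = pi * (DBH/200)^2 * H * ff
Radius = DBH/200 = 19.8/200 = 0.099 m
Radius^2 = 0.099^2 = 0.009801 m^2
V = pi * 0.009801 * 37.5 * 0.43
V = 0.497 m^3

0.497


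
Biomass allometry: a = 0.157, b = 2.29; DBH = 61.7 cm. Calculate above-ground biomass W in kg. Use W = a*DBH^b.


Formula: W = a * DBH^b  (allometric power law)
DBH^b = 61.7^2.29 = 12582.0969
W = 0.157 * 12582.0969 = 1975.4 kg

1975.4


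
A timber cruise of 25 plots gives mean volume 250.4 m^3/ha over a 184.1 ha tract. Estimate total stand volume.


Formula: Total Volume = Mean Volume per ha * Total Area
Total Volume = 250.4 m^3/ha * 184.1 ha
Total Volume = 46099 m^3

46099


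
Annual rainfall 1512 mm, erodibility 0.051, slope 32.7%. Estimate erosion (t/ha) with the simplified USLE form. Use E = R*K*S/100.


Formula: E = R * K * S / 100  (simplified USLE)
R * K = 1512 * 0.051 = 77.112
E = 77.112 * 32.7 / 100 = 25.22 t/ha

25.22


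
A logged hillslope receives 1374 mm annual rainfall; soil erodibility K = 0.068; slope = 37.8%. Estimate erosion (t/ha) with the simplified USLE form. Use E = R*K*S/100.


Formula: E = R * K * S / 100  (simplified USLE)
R * K = 1374 * 0.068 = 93.432
E = 93.432 * 37.8 / 100 = 35.32 t/ha

35.32


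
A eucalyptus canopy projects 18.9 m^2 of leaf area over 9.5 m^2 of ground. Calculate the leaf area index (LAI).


Formula: LAI = total leaf area / ground area  (dimensionless)
LAI = 18.9 m^2 / 9.5 m^2
LAI = 1.99

1.99


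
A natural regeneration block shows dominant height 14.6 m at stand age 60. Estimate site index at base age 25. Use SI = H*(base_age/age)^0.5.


Formula: SI = H_dom * (base_age / age)^0.5
Age ratio = 25 / 60 = 0.41667
sqrt(age_ratio) = 0.6455
SI = 14.6 * 0.6455 = 9.4 m

9.4


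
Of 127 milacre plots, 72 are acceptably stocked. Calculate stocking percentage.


Formula: Stocking % = stocked plots / total plots * 100
Stocking = 72 / 127 * 100
Stocking = 0.5669 * 100 = 56.7%

56.7


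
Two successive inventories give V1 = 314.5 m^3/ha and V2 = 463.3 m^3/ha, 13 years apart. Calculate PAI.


Formula: PAI = (V_T2 - V_T1) / (T2 - T1)
Volume increment = 463.3 - 314.5 = 148.8 m^3/ha
PAI = 148.8 / 13 = 11.45 m^3/ha/year

11.45


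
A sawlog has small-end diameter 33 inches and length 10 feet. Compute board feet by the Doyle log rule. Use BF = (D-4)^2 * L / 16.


Doyle: BF = (D - 4)^2 * L / 16
Adjusted diameter = 33 - 4 = 29 in
(D-4)^2 = 29^2 = 841
BF = 841 * 10 / 16 = 526 BF

526


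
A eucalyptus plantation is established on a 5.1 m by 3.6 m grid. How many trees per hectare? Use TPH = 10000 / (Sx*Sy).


Formula: TPH = 10000 m^2/ha / (spacing_x * spacing_y)
Area per tree = 5.1 m * 3.6 m = 18.36 m^2
TPH = 10000 / 18.36 = 545 trees/ha

545


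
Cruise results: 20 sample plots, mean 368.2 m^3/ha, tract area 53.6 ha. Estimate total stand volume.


Formula: Total Volume = Mean Volume per ha * Total Area
Total Volume = 368.2 m^3/ha * 53.6 ha
Total Volume = 19736 m^3

19736


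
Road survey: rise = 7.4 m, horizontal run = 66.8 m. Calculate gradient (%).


Formula: Gradient = rise / run * 100
Gradient = 7.4 / 66.8 * 100 = 11.1%

11.1


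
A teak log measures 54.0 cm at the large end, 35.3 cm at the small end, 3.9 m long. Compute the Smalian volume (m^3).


Smalian: V = (A1 + A2)/2 * L,  A = pi*(D/200)^2
A1 = pi*(54.0/200)^2 = 0.229022 m^2
A2 = pi*(35.3/200)^2 = 0.097868 m^2
V = (0.229022+0.097868)/2*3.9 = 0.6374 m^3

0.6374


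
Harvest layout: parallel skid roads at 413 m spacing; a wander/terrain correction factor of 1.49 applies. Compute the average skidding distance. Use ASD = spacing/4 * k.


Formula: ASD = (spacing / 4) * correction
Uncorrected distance = spacing / 4 = 413 / 4 = 103.25 m
ASD = 103.25 * 1.49 = 154 m

154


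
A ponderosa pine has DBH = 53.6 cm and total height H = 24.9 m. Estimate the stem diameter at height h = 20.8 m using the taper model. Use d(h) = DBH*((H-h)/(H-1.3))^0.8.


Taper: d(h) = DBH * ((H - h) / (H - 1.3))^0.8
Numerator = H - h = 24.9 - 20.8 = 4.1 m
Denominator = H - 1.3 = 24.9 - 1.3 = 23.6 m
Ratio = 4.1 / 23.6 = 0.17373
d = 53.6 * 0.17373^0.8 = 13.2 cm

13.2


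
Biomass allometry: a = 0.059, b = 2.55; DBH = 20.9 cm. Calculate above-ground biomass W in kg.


Formula: W = a * DBH^b  (allometric power law)
DBH^b = 20.9^2.55 = 2324.7327
W = 0.059 * 2324.7327 = 137.2 kg

137.2


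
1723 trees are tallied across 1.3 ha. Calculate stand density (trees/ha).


Formula: Stand Density = N_trees / Area_ha
Density = 1723 trees / 1.3 ha
Density = 1325 trees/ha

1325


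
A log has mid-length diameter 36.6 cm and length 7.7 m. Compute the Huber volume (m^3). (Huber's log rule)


Huber: V = Am * L,  Am = pi*(Dm/200)^2
Am = pi*(36.6/200)^2 = 0.105209 m^2
V = 0.105209*7.7 = 0.8101 m^3

0.8101


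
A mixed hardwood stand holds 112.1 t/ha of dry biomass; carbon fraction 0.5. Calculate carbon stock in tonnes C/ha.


Formula: Carbon Stock = Biomass * Carbon Fraction
C = 112.1 t/ha * 0.5
C = 56.1 t C/ha

56.1


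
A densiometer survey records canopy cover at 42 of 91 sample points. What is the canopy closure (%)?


Formula: Canopy closure = covered points / total points * 100
Closure = 42 / 91 * 100
Closure = 0.4615 * 100 = 46.2%

46.2


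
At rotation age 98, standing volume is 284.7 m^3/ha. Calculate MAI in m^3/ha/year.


Formula: MAI = Total Volume / Stand Age
MAI = 284.7 m^3/ha / 98 years
MAI = 2.91 m^3/ha/year

2.91


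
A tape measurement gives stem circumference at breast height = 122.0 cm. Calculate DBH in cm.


Formula: DBH = C / pi
DBH = 122.0 / pi
pi = 3.14159...
DBH = 38.8 cm

38.8


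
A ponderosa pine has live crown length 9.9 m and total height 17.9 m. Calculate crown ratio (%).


Formula: Crown Ratio = (Crown Length / Total Height) * 100
CR = (9.9 m / 17.9 m) * 100
CR = 0.5531 * 100 = 55.3%

55.3


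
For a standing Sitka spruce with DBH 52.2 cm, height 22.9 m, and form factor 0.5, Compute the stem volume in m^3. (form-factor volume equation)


Formula: V = pi * (DBH/200)^2 * H * ff
Radius = DBH/200 = 52.2/200 = 0.261 m
Radius^2 = 0.261^2 = 0.068121 m^2
V = pi * 0.068121 * 22.9 * 0.5
V = 2.45 m^3

2.45


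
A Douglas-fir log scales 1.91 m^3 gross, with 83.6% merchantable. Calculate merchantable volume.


Formula: MV = V_total * (merchantable_pct / 100)
Merchantable fraction = 83.6% / 100 = 0.836
MV = 1.91 m^3 * 0.836 = 1.597 m^3

1.597


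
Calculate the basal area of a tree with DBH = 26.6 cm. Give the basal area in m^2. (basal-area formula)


Formula: BA = pi * (DBH/2)^2 / 10000  (cm^2 to m^2)
Radius = DBH/2 = 26.6/2 = 13.3 cm
BA = pi * 13.3^2 / 10000
   = 555.7163 cm^2 / 10000
   = 0.0556 m^2

0.0556


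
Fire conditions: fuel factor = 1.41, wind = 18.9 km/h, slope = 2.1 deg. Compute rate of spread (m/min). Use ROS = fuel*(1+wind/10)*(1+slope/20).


Formula: ROS = fuel * (1 + wind/10) * (1 + slope/20)
Wind factor = 1 + 18.9/10 = 2.89
Slope factor = 1 + 2.1/20 = 1.105
ROS = 1.41 * 2.89 * 1.105 = 4.5 m/min

4.5


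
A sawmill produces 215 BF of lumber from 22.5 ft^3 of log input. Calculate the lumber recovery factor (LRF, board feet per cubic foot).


Formula: LRF = Lumber Output (BF) / Log Input (ft^3)
LRF = 215 BF / 22.5 ft^3
LRF = 9.56 BF/ft^3

9.56


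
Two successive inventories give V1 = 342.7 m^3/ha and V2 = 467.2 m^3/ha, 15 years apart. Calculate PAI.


Formula: PAI = (V_T2 - V_T1) / (T2 - T1)
Volume increment = 467.2 - 342.7 = 124.5 m^3/ha
PAI = 124.5 / 15 = 8.3 m^3/ha/year

8.3


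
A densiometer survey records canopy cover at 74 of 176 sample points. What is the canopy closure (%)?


Formula: Canopy closure = covered points / total points * 100
Closure = 74 / 176 * 100
Closure = 0.4205 * 100 = 42.0%

42.0


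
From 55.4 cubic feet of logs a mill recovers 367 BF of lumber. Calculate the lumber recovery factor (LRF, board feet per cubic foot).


Formula: LRF = Lumber Output (BF) / Log Input (ft^3)
LRF = 367 BF / 55.4 ft^3
LRF = 6.62 BF/ft^3

6.62


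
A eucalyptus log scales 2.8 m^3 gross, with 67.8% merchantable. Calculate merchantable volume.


Formula: MV = V_total * (merchantable_pct / 100)
Merchantable fraction = 67.8% / 100 = 0.678
MV = 2.8 m^3 * 0.678 = 1.898 m^3

1.898


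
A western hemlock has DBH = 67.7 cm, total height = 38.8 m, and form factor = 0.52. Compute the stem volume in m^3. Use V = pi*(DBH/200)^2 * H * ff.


Formula: V = pi * (DBH/200)^2 * H * ff
Radius = DBH/200 = 67.7/200 = 0.3385 m
Radius^2 = 0.3385^2 = 0.11458225 m^2
V = pi * 0.11458225 * 38.8 * 0.52
V = 7.263 m^3

7.263


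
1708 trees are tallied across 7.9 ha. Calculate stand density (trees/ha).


Formula: Stand Density = N_trees / Area_ha
Density = 1708 trees / 7.9 ha
Density = 216 trees/ha

216


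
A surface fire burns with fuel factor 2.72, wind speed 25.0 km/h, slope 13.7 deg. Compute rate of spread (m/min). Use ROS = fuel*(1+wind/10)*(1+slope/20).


Formula: ROS = fuel * (1 + wind/10) * (1 + slope/20)
Wind factor = 1 + 25.0/10 = 3.5
Slope factor = 1 + 13.7/20 = 1.685
ROS = 2.72 * 3.5 * 1.685 = 16.04 m/min

16.04


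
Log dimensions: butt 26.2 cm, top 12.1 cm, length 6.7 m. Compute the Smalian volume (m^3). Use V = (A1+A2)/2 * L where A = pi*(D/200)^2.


Smalian: V = (A1 + A2)/2 * L,  A = pi*(D/200)^2
A1 = pi*(26.2/200)^2 = 0.053913 m^2
A2 = pi*(12.1/200)^2 = 0.011499 m^2
V = (0.053913+0.011499)/2*6.7 = 0.2191 m^3

0.2191


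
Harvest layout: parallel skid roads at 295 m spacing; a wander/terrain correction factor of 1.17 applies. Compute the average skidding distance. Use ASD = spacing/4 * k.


Formula: ASD = (spacing / 4) * correction
Uncorrected distance = spacing / 4 = 295 / 4 = 73.75 m
ASD = 73.75 * 1.17 = 86 m

86


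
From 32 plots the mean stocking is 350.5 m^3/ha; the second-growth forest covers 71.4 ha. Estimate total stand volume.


Formula: Total Volume = Mean Volume per ha * Total Area
Total Volume = 350.5 m^3/ha * 71.4 ha
Total Volume = 25026 m^3

25026
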